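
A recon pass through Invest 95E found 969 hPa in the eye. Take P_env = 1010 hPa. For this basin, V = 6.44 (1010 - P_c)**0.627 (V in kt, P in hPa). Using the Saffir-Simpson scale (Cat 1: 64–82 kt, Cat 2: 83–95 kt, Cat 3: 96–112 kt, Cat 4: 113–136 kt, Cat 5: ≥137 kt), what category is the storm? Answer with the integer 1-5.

ΔP = 1010 − 969 = 41 hPa.
V ≈ 6.44 × 41^0.627 = 6.44 × 10.26 ≈ 66 kt.
66 kt falls in the Category 1 band.

1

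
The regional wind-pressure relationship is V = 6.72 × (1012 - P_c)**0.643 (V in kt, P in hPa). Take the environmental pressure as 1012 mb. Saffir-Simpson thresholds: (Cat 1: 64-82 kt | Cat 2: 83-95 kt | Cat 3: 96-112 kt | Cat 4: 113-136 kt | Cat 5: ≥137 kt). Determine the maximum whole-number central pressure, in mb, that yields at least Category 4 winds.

931 mb

Category 4 begins at V = 113 kt.
Required ΔP = (113/6.72)^(1/0.643) = 16.815^1.555 ≈ 80.58 mb.
P_c ≤ 1012 − 80.58 = 931.42, so the highest integer P_c is 931 mb.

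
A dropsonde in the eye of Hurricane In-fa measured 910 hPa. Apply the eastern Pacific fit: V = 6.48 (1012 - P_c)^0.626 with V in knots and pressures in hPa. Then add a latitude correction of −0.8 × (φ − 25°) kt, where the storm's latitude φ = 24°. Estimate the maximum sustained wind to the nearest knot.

ΔP = 1012 − 910 = 102 hPa.
102^0.626 ≈ 18.088.
V ≈ 6.48 × 18.088 ≈ 117.2 kt.
Latitude correction: −0.8 × (24 − 25) = 0.8 kt.
Corrected V ≈ 118 kt → 118 kt.

118 kt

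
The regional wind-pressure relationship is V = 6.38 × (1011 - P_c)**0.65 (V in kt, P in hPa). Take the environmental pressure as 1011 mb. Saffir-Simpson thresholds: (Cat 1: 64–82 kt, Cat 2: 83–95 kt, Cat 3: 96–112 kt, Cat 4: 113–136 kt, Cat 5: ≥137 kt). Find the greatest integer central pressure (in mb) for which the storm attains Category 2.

Category 2 begins at V = 83 kt.
Required ΔP = (83/6.38)^(1/0.65) = 13.009^1.538 ≈ 51.79 mb.
P_c ≤ 1011 − 51.79 = 959.21, so the highest integer P_c is 959 mb.

959 mb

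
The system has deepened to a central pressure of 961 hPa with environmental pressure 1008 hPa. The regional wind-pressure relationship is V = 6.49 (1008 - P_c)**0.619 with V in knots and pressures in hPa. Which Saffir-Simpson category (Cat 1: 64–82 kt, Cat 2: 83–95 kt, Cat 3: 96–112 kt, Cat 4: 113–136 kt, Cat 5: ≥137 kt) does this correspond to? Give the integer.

ΔP = 1008 − 961 = 47 hPa.
V ≈ 6.49 × 47^0.619 = 6.49 × 10.84 ≈ 70 kt.
70 kt falls in the Category 1 band.

1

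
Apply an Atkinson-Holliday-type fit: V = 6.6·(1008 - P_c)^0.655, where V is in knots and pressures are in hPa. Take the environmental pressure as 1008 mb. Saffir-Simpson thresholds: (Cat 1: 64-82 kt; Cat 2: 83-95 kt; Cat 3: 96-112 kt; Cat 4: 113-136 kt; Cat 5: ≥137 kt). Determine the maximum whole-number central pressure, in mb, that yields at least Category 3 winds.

Category 3 begins at V = 96 kt.
Required ΔP = (96/6.6)^(1/0.655) = 14.545^1.527 ≈ 59.59 mb.
P_c ≤ 1008 − 59.59 = 948.41, so the highest integer P_c is 948 mb.

948 mb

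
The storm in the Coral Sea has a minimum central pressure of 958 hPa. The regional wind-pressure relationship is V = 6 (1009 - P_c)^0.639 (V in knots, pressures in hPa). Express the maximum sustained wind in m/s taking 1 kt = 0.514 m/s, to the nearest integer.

38 m/s

ΔP = 1009 − 958 = 51 hPa.
V ≈ 6 × 51^0.639 = 6 × 12.335 ≈ 74.010 kt.
74.010 × 0.514 ≈ 38.04 m/s → 38 m/s.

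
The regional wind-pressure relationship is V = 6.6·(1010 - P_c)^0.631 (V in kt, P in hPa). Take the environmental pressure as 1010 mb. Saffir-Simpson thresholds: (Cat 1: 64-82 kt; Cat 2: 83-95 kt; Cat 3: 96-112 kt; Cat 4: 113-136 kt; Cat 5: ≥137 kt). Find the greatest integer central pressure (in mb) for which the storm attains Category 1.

Category 1 begins at V = 64 kt.
Required ΔP = (64/6.6)^(1/0.631) = 9.697^1.585 ≈ 36.61 mb.
P_c ≤ 1010 − 36.61 = 973.39, so the highest integer P_c is 973 mb.

973 mb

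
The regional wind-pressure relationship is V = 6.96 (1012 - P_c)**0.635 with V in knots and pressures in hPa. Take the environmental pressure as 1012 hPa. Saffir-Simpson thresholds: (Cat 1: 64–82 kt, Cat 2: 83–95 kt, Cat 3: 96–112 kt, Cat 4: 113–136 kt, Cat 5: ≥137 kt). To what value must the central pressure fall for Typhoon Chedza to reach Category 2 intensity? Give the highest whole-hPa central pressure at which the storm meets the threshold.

962 hPa

Category 2 begins at V = 83 kt.
Required ΔP = (83/6.96)^(1/0.635) = 11.925^1.575 ≈ 49.57 hPa.
P_c ≤ 1012 − 49.57 = 962.43, so the highest integer P_c is 962 hPa.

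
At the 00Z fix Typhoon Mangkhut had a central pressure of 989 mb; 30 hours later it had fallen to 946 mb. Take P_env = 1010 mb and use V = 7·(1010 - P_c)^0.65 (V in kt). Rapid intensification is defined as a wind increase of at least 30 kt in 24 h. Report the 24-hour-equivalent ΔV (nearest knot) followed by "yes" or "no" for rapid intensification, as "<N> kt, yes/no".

V₁: ΔP = 21, V ≈ 7 × 21^0.65 ≈ 50.65 kt.
V₂: ΔP = 64, V ≈ 7 × 64^0.65 ≈ 104.50 kt.
ΔV over 30 h = 53.85 kt → 24 h equivalent = 53.85 × 24/30 ≈ 43.08 kt.
43 kt ≥ 30 kt ⇒ rapid intensification.

43 kt, yes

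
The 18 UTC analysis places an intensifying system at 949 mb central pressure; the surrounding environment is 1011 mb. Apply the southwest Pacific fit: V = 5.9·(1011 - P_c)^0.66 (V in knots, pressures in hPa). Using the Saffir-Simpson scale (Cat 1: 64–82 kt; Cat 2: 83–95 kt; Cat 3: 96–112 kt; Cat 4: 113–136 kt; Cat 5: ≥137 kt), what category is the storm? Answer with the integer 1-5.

ΔP = 1011 − 949 = 62 mb.
V ≈ 5.9 × 62^0.66 = 5.9 × 15.24 ≈ 90 kt.
90 kt falls in the Category 2 band.

2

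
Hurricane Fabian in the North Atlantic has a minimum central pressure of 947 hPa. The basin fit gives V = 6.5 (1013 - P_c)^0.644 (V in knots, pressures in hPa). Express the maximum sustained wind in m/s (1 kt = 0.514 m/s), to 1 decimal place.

49.6 m/s

ΔP = 1013 − 947 = 66 hPa.
V ≈ 6.5 × 66^0.644 = 6.5 × 14.852 ≈ 96.538 kt.
96.538 × 0.514 ≈ 49.62 m/s → 49.6 m/s.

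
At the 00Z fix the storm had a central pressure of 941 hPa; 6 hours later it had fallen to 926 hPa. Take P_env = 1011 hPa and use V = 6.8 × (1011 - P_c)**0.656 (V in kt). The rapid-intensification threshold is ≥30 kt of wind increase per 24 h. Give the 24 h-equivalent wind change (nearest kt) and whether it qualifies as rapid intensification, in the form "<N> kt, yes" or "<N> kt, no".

V₁: ΔP = 70, V ≈ 6.8 × 70^0.656 ≈ 110.38 kt.
V₂: ΔP = 85, V ≈ 6.8 × 85^0.656 ≈ 125.37 kt.
ΔV over 6 h = 14.99 kt → 24 h equivalent = 14.99 × 24/6 ≈ 59.96 kt.
60 kt ≥ 30 kt ⇒ rapid intensification.

60 kt, yes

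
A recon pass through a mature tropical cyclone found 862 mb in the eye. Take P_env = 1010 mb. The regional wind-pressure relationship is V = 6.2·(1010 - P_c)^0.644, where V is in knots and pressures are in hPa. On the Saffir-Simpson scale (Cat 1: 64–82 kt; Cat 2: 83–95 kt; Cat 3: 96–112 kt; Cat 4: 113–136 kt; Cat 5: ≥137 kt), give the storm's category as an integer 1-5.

ΔP = 1010 − 862 = 148 mb.
V ≈ 6.2 × 148^0.644 = 6.2 × 24.98 ≈ 155 kt.
155 kt falls in the Category 5 band.

5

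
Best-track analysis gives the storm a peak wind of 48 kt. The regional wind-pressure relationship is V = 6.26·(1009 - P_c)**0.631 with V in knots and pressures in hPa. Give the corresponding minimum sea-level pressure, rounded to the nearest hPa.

ΔP = (V / 6.26)^(1/0.631) = (48/6.26)^1.585.
48/6.26 = 7.668; 7.668^1.585 ≈ 25.24 hPa.
P_c = 1009 − 25.24 = 983.76 ≈ 984 hPa.

984 hPa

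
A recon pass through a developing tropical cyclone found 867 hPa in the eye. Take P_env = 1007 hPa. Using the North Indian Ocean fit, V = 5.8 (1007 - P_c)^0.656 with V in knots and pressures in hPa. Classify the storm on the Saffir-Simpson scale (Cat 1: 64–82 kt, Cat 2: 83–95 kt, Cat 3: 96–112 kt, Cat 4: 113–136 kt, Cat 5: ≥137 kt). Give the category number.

ΔP = 1007 − 867 = 140 hPa.
V ≈ 5.8 × 140^0.656 = 5.8 × 25.58 ≈ 148 kt.
148 kt falls in the Category 5 band.

5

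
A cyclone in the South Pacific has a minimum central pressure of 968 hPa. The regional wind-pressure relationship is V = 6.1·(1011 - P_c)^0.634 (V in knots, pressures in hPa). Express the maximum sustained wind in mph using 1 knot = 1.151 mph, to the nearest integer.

ΔP = 1011 − 968 = 43 hPa.
V ≈ 6.1 × 43^0.634 = 6.1 × 10.855 ≈ 66.214 kt.
66.214 × 1.151 ≈ 76.21 mph → 76 mph.

76 mph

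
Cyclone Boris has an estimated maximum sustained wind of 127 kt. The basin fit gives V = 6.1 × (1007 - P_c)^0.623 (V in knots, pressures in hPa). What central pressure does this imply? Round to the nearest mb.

ΔP = (V / 6.1)^(1/0.623) = (127/6.1)^1.605.
127/6.1 = 20.820; 20.820^1.605 ≈ 130.72 mb.
P_c = 1007 − 130.72 = 876.28 ≈ 876 mb.

876 mb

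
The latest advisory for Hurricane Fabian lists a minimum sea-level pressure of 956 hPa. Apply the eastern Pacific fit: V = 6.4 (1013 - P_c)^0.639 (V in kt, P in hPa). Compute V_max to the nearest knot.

85 kt

ΔP = 1013 − 956 = 57 hPa.
57^0.639 ≈ 13.244.
V ≈ 6.4 × 13.244 ≈ 84.8 kt.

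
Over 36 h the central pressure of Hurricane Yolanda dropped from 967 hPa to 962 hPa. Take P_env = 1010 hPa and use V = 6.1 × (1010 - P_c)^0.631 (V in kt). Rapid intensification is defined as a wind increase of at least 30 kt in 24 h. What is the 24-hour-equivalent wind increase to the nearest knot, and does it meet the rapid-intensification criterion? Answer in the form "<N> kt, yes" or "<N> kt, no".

3 kt, no

V₁: ΔP = 43, V ≈ 6.1 × 43^0.631 ≈ 65.47 kt.
V₂: ΔP = 48, V ≈ 6.1 × 48^0.631 ≈ 70.18 kt.
ΔV over 36 h = 4.71 kt → 24 h equivalent = 4.71 × 24/36 ≈ 3.14 kt.
3 kt < 30 kt ⇒ not rapid intensification.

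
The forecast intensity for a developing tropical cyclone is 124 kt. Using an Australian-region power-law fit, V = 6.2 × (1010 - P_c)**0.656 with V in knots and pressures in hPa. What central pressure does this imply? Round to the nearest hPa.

914 hPa

ΔP = (V / 6.2)^(1/0.656) = (124/6.2)^1.524.
124/6.2 = 20.000; 20.000^1.524 ≈ 96.22 hPa.
P_c = 1010 − 96.22 = 913.78 ≈ 914 hPa.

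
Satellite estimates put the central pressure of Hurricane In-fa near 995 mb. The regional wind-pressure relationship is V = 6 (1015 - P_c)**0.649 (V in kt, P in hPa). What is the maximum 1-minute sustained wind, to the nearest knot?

ΔP = 1015 − 995 = 20 mb.
20^0.649 ≈ 6.988.
V ≈ 6 × 6.988 ≈ 41.9 kt.

42 kt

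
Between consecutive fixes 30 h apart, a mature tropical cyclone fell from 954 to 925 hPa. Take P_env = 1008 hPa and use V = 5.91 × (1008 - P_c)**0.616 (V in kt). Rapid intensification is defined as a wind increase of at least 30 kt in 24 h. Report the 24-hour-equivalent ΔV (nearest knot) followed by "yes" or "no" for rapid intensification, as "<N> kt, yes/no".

V₁: ΔP = 54, V ≈ 5.91 × 54^0.616 ≈ 68.98 kt.
V₂: ΔP = 83, V ≈ 5.91 × 83^0.616 ≈ 89.90 kt.
ΔV over 30 h = 20.92 kt → 24 h equivalent = 20.92 × 24/30 ≈ 16.74 kt.
17 kt < 30 kt ⇒ not rapid intensification.

17 kt, no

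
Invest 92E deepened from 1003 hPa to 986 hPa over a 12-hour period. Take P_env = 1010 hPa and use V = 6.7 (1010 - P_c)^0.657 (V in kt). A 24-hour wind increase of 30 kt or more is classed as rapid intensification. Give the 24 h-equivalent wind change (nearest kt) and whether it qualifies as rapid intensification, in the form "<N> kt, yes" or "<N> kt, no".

V₁: ΔP = 7, V ≈ 6.7 × 7^0.657 ≈ 24.06 kt.
V₂: ΔP = 24, V ≈ 6.7 × 24^0.657 ≈ 54.06 kt.
ΔV over 12 h = 30.00 kt → 24 h equivalent = 30.00 × 24/12 ≈ 60.00 kt.
60 kt ≥ 30 kt ⇒ rapid intensification.

60 kt, yes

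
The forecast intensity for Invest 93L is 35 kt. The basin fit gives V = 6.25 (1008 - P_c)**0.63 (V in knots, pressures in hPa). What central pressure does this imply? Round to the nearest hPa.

993 hPa

ΔP = (V / 6.25)^(1/0.63) = (35/6.25)^1.587.
35/6.25 = 5.600; 5.600^1.587 ≈ 15.40 hPa.
P_c = 1008 − 15.40 = 992.60 ≈ 993 hPa.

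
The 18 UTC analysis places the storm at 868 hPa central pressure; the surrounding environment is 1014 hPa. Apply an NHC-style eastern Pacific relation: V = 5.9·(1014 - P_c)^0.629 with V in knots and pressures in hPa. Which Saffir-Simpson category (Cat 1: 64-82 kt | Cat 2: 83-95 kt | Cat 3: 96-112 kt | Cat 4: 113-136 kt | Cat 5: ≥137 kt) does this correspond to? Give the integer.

ΔP = 1014 − 868 = 146 hPa.
V ≈ 5.9 × 146^0.629 = 5.9 × 22.98 ≈ 136 kt.
136 kt falls in the Category 4 band.

4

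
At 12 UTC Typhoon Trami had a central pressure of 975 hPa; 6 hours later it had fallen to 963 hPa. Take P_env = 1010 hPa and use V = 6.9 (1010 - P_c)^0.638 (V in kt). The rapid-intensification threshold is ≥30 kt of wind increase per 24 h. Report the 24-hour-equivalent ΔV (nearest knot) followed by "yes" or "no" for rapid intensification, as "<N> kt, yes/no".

55 kt, yes

V₁: ΔP = 35, V ≈ 6.9 × 35^0.638 ≈ 66.68 kt.
V₂: ΔP = 47, V ≈ 6.9 × 47^0.638 ≈ 80.47 kt.
ΔV over 6 h = 13.79 kt → 24 h equivalent = 13.79 × 24/6 ≈ 55.16 kt.
55 kt ≥ 30 kt ⇒ rapid intensification.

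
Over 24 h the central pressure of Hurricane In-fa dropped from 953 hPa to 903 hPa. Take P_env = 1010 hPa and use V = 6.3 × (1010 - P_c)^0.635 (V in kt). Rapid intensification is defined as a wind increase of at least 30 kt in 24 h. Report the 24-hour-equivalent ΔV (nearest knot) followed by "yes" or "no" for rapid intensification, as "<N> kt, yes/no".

V₁: ΔP = 57, V ≈ 6.3 × 57^0.635 ≈ 82.10 kt.
V₂: ΔP = 107, V ≈ 6.3 × 107^0.635 ≈ 122.46 kt.
ΔV over 24 h = 40.36 kt → 24 h equivalent = 40.36 × 24/24 ≈ 40.36 kt.
40 kt ≥ 30 kt ⇒ rapid intensification.

40 kt, yes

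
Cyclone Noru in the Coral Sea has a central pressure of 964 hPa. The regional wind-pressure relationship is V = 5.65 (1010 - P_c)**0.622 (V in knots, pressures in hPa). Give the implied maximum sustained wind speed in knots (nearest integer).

61 kt

ΔP = 1010 − 964 = 46 hPa.
46^0.622 ≈ 10.820.
V ≈ 5.65 × 10.820 ≈ 61.1 kt.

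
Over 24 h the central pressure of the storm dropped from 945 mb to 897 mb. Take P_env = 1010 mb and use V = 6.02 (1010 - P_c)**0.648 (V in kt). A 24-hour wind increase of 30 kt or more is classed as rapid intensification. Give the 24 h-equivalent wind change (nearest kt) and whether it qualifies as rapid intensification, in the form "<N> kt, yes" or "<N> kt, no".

V₁: ΔP = 65, V ≈ 6.02 × 65^0.648 ≈ 90.03 kt.
V₂: ΔP = 113, V ≈ 6.02 × 113^0.648 ≈ 128.82 kt.
ΔV over 24 h = 38.79 kt → 24 h equivalent = 38.79 × 24/24 ≈ 38.79 kt.
39 kt ≥ 30 kt ⇒ rapid intensification.

39 kt, yes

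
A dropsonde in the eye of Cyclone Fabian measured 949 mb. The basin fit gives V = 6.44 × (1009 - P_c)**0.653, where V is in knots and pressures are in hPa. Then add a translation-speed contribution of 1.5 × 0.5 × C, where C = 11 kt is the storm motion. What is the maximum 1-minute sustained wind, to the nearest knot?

ΔP = 1009 − 949 = 60 mb.
60^0.653 ≈ 14.492.
V ≈ 6.44 × 14.492 ≈ 93.3 kt.
Translation term: 1.5 × 0.5 × 11 = 8.25 kt.
Corrected V ≈ 101.55 kt → 102 kt.

102 kt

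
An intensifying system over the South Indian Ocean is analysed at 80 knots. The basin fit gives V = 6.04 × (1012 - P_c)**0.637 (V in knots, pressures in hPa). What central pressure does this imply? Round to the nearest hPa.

ΔP = (V / 6.04)^(1/0.637) = (80/6.04)^1.570.
80/6.04 = 13.245; 13.245^1.570 ≈ 57.74 hPa.
P_c = 1012 − 57.74 = 954.26 ≈ 954 hPa.

954 hPa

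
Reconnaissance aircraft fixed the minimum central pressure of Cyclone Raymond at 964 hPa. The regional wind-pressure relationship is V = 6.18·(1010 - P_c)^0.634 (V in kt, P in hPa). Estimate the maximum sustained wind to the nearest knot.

ΔP = 1010 − 964 = 46 hPa.
46^0.634 ≈ 11.329.
V ≈ 6.18 × 11.329 ≈ 70.0 kt.

70 kt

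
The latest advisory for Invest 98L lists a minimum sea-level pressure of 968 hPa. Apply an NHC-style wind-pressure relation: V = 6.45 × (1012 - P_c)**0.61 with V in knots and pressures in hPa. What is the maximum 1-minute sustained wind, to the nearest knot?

ΔP = 1012 − 968 = 44 hPa.
44^0.61 ≈ 10.058.
V ≈ 6.45 × 10.058 ≈ 64.9 kt.

65 kt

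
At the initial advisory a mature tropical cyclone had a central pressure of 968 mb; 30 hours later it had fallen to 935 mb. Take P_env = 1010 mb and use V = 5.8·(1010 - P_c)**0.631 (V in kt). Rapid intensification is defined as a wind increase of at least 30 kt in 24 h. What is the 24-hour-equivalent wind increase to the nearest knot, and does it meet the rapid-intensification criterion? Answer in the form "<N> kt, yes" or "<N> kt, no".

V₁: ΔP = 42, V ≈ 5.8 × 42^0.631 ≈ 61.33 kt.
V₂: ΔP = 75, V ≈ 5.8 × 75^0.631 ≈ 88.43 kt.
ΔV over 30 h = 27.10 kt → 24 h equivalent = 27.10 × 24/30 ≈ 21.68 kt.
22 kt < 30 kt ⇒ not rapid intensification.

22 kt, no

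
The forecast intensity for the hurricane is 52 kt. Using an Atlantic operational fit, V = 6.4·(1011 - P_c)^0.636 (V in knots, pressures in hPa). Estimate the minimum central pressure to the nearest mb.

984 mb

ΔP = (V / 6.4)^(1/0.636) = (52/6.4)^1.572.
52/6.4 = 8.125; 8.125^1.572 ≈ 26.95 mb.
P_c = 1011 − 26.95 = 984.05 ≈ 984 mb.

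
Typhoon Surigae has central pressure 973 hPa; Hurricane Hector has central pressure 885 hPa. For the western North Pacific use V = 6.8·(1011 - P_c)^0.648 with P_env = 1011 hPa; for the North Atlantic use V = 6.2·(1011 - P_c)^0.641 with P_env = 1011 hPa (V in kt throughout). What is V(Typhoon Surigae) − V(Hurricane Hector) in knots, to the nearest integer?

-66 kt

Typhoon Surigae: ΔP = 38; V ≈ 6.8 × 38^0.648 ≈ 71.81 kt.
Hurricane Hector: ΔP = 126; V ≈ 6.2 × 126^0.641 ≈ 137.64 kt.
Difference ≈ 71.81 − 137.64 = -65.83 → -66 kt.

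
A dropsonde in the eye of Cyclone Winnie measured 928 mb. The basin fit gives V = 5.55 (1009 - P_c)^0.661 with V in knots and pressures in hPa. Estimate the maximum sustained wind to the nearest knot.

101 kt

ΔP = 1009 − 928 = 81 mb.
81^0.661 ≈ 18.260.
V ≈ 5.55 × 18.260 ≈ 101.3 kt.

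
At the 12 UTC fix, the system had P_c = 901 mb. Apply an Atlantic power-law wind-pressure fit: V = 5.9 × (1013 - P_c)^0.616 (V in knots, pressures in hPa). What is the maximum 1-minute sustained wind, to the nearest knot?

108 kt

ΔP = 1013 − 901 = 112 mb.
112^0.616 ≈ 18.294.
V ≈ 5.9 × 18.294 ≈ 107.9 kt.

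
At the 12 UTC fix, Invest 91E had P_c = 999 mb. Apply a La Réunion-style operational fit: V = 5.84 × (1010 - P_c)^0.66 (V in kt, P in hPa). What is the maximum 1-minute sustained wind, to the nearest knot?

ΔP = 1010 − 999 = 11 mb.
11^0.66 ≈ 4.868.
V ≈ 5.84 × 4.868 ≈ 28.4 kt.

28 kt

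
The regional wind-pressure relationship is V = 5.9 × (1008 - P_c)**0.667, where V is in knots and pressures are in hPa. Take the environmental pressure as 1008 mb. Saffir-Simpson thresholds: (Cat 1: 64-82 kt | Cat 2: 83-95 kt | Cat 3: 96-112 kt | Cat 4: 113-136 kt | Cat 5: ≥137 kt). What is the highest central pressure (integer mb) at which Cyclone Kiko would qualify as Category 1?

972 mb

Category 1 begins at V = 64 kt.
Required ΔP = (64/5.9)^(1/0.667) = 10.847^1.499 ≈ 35.66 mb.
P_c ≤ 1008 − 35.66 = 972.34, so the highest integer P_c is 972 mb.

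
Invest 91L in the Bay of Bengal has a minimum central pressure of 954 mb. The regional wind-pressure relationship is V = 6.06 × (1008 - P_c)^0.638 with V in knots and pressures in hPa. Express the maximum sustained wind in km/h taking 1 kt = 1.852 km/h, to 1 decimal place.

143.0 km/h

ΔP = 1008 − 954 = 54 mb.
V ≈ 6.06 × 54^0.638 = 6.06 × 12.743 ≈ 77.222 kt.
77.222 × 1.852 ≈ 143.01 km/h → 143.0 km/h.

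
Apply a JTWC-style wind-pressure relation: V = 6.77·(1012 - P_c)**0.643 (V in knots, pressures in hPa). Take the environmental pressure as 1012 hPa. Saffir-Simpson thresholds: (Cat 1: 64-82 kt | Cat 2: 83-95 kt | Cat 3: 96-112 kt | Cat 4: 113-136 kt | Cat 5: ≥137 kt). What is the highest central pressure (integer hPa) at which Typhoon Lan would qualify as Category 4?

Category 4 begins at V = 113 kt.
Required ΔP = (113/6.77)^(1/0.643) = 16.691^1.555 ≈ 79.66 hPa.
P_c ≤ 1012 − 79.66 = 932.34, so the highest integer P_c is 932 hPa.

932 hPa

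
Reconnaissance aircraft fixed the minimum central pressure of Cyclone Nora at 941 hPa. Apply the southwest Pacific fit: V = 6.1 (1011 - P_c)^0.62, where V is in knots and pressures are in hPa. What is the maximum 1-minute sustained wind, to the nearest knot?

85 kt

ΔP = 1011 − 941 = 70 hPa.
70^0.62 ≈ 13.930.
V ≈ 6.1 × 13.930 ≈ 85.0 kt.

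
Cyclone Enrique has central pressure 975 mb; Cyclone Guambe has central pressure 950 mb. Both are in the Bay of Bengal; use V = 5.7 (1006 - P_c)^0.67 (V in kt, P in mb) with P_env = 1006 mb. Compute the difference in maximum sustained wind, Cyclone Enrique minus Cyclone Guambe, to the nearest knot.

-28 kt

Cyclone Enrique: ΔP = 31; V ≈ 5.7 × 31^0.67 ≈ 56.90 kt.
Cyclone Guambe: ΔP = 56; V ≈ 5.7 × 56^0.67 ≈ 84.56 kt.
Difference ≈ 56.90 − 84.56 = -27.66 → -28 kt.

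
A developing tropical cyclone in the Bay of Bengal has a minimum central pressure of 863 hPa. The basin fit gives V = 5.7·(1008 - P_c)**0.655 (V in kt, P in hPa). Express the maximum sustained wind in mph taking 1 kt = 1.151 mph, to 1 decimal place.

170.9 mph

ΔP = 1008 − 863 = 145 hPa.
V ≈ 5.7 × 145^0.655 = 5.7 × 26.043 ≈ 148.447 kt.
148.447 × 1.151 ≈ 170.86 mph → 170.9 mph.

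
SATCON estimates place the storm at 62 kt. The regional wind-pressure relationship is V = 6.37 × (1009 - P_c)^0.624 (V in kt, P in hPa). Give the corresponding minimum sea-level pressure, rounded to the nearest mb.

971 mb

ΔP = (V / 6.37)^(1/0.624) = (62/6.37)^1.603.
62/6.37 = 9.733; 9.733^1.603 ≈ 38.35 mb.
P_c = 1009 − 38.35 = 970.65 ≈ 971 mb.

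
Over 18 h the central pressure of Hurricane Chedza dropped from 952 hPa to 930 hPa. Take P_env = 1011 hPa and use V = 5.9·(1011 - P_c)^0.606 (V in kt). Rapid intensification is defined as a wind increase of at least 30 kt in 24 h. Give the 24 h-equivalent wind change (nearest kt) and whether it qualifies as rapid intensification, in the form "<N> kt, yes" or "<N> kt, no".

V₁: ΔP = 59, V ≈ 5.9 × 59^0.606 ≈ 69.82 kt.
V₂: ΔP = 81, V ≈ 5.9 × 81^0.606 ≈ 84.60 kt.
ΔV over 18 h = 14.78 kt → 24 h equivalent = 14.78 × 24/18 ≈ 19.71 kt.
20 kt < 30 kt ⇒ not rapid intensification.

20 kt, no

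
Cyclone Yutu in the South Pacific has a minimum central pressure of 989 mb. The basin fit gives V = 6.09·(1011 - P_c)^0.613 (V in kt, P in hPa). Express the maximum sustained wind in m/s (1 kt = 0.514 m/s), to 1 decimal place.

ΔP = 1011 − 989 = 22 mb.
V ≈ 6.09 × 22^0.613 = 6.09 × 6.651 ≈ 40.506 kt.
40.506 × 0.514 ≈ 20.82 m/s → 20.8 m/s.

20.8 m/s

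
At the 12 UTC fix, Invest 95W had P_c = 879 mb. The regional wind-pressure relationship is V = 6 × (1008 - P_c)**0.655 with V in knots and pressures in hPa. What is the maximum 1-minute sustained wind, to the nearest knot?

145 kt

ΔP = 1008 − 879 = 129 mb.
129^0.655 ≈ 24.123.
V ≈ 6 × 24.123 ≈ 144.7 kt.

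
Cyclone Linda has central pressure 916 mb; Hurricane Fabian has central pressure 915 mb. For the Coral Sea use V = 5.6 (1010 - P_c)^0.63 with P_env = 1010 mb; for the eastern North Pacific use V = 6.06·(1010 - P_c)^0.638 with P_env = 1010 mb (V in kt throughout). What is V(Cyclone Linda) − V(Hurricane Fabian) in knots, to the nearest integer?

-13 kt

Cyclone Linda: ΔP = 94; V ≈ 5.6 × 94^0.63 ≈ 98.01 kt.
Hurricane Fabian: ΔP = 95; V ≈ 6.06 × 95^0.638 ≈ 110.73 kt.
Difference ≈ 98.01 − 110.73 = -12.72 → -13 kt.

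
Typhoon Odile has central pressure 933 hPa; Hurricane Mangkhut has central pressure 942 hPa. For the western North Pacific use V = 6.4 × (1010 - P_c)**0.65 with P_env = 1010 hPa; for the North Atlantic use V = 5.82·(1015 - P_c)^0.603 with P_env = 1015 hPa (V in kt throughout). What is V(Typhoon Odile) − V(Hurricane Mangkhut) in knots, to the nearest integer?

30 kt

Typhoon Odile: ΔP = 77; V ≈ 6.4 × 77^0.65 ≈ 107.75 kt.
Hurricane Mangkhut: ΔP = 73; V ≈ 5.82 × 73^0.603 ≈ 77.36 kt.
Difference ≈ 107.75 − 77.36 = 30.39 → 30 kt.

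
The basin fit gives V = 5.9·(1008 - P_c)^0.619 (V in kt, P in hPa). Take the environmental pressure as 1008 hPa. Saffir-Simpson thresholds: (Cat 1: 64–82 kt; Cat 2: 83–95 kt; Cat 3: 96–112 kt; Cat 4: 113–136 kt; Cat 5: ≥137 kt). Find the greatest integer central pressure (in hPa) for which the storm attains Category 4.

Category 4 begins at V = 113 kt.
Required ΔP = (113/5.9)^(1/0.619) = 19.153^1.616 ≈ 117.88 hPa.
P_c ≤ 1008 − 117.88 = 890.12, so the highest integer P_c is 890 hPa.

890 hPa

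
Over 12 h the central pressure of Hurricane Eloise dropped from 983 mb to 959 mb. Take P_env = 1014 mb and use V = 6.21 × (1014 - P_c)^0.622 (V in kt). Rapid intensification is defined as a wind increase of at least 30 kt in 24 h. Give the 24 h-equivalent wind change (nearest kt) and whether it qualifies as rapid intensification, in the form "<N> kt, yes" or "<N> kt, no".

V₁: ΔP = 31, V ≈ 6.21 × 31^0.622 ≈ 52.57 kt.
V₂: ΔP = 55, V ≈ 6.21 × 55^0.622 ≈ 75.09 kt.
ΔV over 12 h = 22.52 kt → 24 h equivalent = 22.52 × 24/12 ≈ 45.04 kt.
45 kt ≥ 30 kt ⇒ rapid intensification.

45 kt, yes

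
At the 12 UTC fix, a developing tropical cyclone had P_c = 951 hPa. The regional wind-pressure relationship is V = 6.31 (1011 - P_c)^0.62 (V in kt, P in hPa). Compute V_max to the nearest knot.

80 kt

ΔP = 1011 − 951 = 60 hPa.
60^0.62 ≈ 12.661.
V ≈ 6.31 × 12.661 ≈ 79.9 kt.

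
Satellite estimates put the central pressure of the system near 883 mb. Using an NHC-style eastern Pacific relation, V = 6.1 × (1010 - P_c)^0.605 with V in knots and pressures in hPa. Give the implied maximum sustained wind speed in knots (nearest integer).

114 kt

ΔP = 1010 − 883 = 127 mb.
127^0.605 ≈ 18.741.
V ≈ 6.1 × 18.741 ≈ 114.3 kt.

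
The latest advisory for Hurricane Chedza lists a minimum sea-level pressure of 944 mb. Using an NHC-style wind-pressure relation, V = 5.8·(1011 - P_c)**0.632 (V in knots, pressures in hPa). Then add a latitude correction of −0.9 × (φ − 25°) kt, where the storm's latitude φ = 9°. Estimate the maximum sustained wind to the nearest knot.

ΔP = 1011 − 944 = 67 mb.
67^0.632 ≈ 14.259.
V ≈ 5.8 × 14.259 ≈ 82.7 kt.
Latitude correction: −0.9 × (9 − 25) = 14.4 kt.
Corrected V ≈ 97.1 kt → 97 kt.

97 kt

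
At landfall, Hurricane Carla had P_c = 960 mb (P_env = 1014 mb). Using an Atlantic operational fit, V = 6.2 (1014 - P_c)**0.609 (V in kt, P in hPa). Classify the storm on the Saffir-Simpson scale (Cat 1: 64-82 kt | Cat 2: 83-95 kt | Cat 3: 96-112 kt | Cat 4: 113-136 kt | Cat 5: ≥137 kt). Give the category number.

1

ΔP = 1014 − 960 = 54 mb.
V ≈ 6.2 × 54^0.609 = 6.2 × 11.35 ≈ 70 kt.
70 kt falls in the Category 1 band.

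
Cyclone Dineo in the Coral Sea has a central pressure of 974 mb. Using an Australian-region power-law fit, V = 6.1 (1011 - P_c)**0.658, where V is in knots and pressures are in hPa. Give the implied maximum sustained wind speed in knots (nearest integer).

ΔP = 1011 − 974 = 37 mb.
37^0.658 ≈ 10.762.
V ≈ 6.1 × 10.762 ≈ 65.6 kt.

66 kt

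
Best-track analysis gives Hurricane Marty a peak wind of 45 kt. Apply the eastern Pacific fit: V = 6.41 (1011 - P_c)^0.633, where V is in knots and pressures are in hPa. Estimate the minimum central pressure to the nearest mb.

989 mb

ΔP = (V / 6.41)^(1/0.633) = (45/6.41)^1.580.
45/6.41 = 7.020; 7.020^1.580 ≈ 21.73 mb.
P_c = 1011 − 21.73 = 989.27 ≈ 989 mb.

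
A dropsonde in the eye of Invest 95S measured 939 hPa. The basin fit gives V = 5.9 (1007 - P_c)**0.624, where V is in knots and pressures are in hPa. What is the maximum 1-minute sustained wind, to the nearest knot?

82 kt

ΔP = 1007 − 939 = 68 hPa.
68^0.624 ≈ 13.915.
V ≈ 5.9 × 13.915 ≈ 82.1 kt.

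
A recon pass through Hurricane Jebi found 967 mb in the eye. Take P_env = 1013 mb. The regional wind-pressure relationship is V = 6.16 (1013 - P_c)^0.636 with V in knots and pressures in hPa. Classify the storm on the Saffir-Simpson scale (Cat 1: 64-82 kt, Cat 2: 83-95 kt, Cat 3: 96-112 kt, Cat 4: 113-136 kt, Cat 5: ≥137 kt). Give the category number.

1

ΔP = 1013 − 967 = 46 mb.
V ≈ 6.16 × 46^0.636 = 6.16 × 11.42 ≈ 70 kt.
70 kt falls in the Category 1 band.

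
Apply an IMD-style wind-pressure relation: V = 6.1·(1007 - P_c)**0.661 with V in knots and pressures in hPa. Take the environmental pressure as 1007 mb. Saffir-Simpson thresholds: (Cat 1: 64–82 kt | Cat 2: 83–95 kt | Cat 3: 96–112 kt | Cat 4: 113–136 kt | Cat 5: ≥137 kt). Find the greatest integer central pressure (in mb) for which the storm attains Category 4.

924 mb

Category 4 begins at V = 113 kt.
Required ΔP = (113/6.1)^(1/0.661) = 18.525^1.513 ≈ 82.78 mb.
P_c ≤ 1007 − 82.78 = 924.22, so the highest integer P_c is 924 mb.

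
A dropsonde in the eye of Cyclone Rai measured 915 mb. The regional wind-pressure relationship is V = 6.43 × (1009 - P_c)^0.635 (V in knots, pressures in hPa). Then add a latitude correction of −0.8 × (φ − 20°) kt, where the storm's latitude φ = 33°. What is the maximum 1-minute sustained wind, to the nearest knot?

105 kt

ΔP = 1009 − 915 = 94 mb.
94^0.635 ≈ 17.903.
V ≈ 6.43 × 17.903 ≈ 115.1 kt.
Latitude correction: −0.8 × (33 − 20) = -10.4 kt.
Corrected V ≈ 104.7 kt → 105 kt.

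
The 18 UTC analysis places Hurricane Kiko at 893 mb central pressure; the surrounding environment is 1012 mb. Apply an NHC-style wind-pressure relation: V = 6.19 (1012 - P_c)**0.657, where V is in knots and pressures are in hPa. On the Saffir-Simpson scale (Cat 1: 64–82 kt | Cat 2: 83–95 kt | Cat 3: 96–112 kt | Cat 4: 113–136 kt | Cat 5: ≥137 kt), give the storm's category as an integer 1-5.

ΔP = 1012 − 893 = 119 mb.
V ≈ 6.19 × 119^0.657 = 6.19 × 23.10 ≈ 143 kt.
143 kt falls in the Category 5 band.

5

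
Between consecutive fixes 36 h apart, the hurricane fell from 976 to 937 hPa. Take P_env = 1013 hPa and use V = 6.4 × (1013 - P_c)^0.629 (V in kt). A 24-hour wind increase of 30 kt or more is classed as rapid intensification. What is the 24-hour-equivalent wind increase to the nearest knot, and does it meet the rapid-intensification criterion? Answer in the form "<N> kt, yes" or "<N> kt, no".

24 kt, no

V₁: ΔP = 37, V ≈ 6.4 × 37^0.629 ≈ 62.03 kt.
V₂: ΔP = 76, V ≈ 6.4 × 76^0.629 ≈ 97.55 kt.
ΔV over 36 h = 35.52 kt → 24 h equivalent = 35.52 × 24/36 ≈ 23.68 kt.
24 kt < 30 kt ⇒ not rapid intensification.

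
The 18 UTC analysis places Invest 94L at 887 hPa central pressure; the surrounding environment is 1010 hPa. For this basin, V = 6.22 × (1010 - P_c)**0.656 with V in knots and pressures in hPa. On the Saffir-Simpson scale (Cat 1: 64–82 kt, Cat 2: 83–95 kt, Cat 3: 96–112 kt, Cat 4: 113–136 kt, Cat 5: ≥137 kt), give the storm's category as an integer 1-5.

5

ΔP = 1010 − 887 = 123 hPa.
V ≈ 6.22 × 123^0.656 = 6.22 × 23.50 ≈ 146 kt.
146 kt falls in the Category 5 band.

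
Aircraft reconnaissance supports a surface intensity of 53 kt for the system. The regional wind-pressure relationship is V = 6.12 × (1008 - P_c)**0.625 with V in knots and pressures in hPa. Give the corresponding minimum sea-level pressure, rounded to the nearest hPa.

ΔP = (V / 6.12)^(1/0.625) = (53/6.12)^1.600.
53/6.12 = 8.660; 8.660^1.600 ≈ 31.63 hPa.
P_c = 1008 − 31.63 = 976.37 ≈ 976 hPa.

976 hPa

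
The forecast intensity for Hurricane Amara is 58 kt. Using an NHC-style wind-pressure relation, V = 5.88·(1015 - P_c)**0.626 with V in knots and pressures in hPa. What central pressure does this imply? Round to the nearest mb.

976 mb

ΔP = (V / 5.88)^(1/0.626) = (58/5.88)^1.597.
58/5.88 = 9.864; 9.864^1.597 ≈ 38.72 mb.
P_c = 1015 − 38.72 = 976.28 ≈ 976 mb.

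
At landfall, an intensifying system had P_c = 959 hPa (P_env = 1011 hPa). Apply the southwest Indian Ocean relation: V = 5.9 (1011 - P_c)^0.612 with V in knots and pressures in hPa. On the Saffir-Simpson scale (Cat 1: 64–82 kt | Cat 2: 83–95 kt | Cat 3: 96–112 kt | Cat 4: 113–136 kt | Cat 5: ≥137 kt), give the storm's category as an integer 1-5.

ΔP = 1011 − 959 = 52 hPa.
V ≈ 5.9 × 52^0.612 = 5.9 × 11.23 ≈ 66 kt.
66 kt falls in the Category 1 band.

1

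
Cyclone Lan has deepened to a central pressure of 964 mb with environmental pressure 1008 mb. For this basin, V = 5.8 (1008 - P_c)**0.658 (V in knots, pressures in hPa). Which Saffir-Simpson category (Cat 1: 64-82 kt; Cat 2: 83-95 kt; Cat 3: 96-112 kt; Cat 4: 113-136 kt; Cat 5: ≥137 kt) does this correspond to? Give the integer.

ΔP = 1008 − 964 = 44 mb.
V ≈ 5.8 × 44^0.658 = 5.8 × 12.06 ≈ 70 kt.
70 kt falls in the Category 1 band.

1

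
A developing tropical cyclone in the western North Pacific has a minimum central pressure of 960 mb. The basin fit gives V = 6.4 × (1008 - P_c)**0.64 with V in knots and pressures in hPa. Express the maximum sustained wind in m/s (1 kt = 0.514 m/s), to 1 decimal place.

ΔP = 1008 − 960 = 48 mb.
V ≈ 6.4 × 48^0.64 = 6.4 × 11.912 ≈ 76.239 kt.
76.239 × 0.514 ≈ 39.19 m/s → 39.2 m/s.

39.2 m/s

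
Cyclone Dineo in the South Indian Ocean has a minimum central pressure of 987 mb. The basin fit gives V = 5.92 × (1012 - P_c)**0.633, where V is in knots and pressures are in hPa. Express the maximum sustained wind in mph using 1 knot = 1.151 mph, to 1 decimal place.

52.3 mph

ΔP = 1012 − 987 = 25 mb.
V ≈ 5.92 × 25^0.633 = 5.92 × 7.672 ≈ 45.417 kt.
45.417 × 1.151 ≈ 52.27 mph → 52.3 mph.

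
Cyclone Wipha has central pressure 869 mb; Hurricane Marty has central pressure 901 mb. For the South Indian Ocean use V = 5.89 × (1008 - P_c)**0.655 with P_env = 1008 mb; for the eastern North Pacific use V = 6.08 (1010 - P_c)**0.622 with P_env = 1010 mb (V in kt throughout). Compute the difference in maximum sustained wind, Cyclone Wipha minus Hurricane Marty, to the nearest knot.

Cyclone Wipha: ΔP = 139; V ≈ 5.89 × 139^0.655 ≈ 149.21 kt.
Hurricane Marty: ΔP = 109; V ≈ 6.08 × 109^0.622 ≈ 112.51 kt.
Difference ≈ 149.21 − 112.51 = 36.70 → 37 kt.

37 kt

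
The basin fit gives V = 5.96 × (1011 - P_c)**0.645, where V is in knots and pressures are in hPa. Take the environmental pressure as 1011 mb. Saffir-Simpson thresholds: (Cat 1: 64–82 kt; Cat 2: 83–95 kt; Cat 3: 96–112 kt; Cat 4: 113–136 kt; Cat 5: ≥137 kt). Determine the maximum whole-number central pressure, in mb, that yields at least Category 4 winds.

915 mb

Category 4 begins at V = 113 kt.
Required ΔP = (113/5.96)^(1/0.645) = 18.960^1.550 ≈ 95.75 mb.
P_c ≤ 1011 − 95.75 = 915.25, so the highest integer P_c is 915 mb.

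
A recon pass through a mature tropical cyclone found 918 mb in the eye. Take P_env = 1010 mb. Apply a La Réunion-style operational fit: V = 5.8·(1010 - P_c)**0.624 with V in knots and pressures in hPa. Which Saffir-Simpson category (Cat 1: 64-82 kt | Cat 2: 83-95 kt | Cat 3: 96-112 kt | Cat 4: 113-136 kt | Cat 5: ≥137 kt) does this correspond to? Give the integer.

ΔP = 1010 − 918 = 92 mb.
V ≈ 5.8 × 92^0.624 = 5.8 × 16.80 ≈ 97 kt.
97 kt falls in the Category 3 band.

3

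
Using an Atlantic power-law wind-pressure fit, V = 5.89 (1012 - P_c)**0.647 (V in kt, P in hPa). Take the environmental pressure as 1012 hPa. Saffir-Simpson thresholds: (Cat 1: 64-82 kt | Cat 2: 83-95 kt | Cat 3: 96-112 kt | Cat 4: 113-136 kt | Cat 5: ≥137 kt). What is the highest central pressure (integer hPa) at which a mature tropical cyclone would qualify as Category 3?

937 hPa

Category 3 begins at V = 96 kt.
Required ΔP = (96/5.89)^(1/0.647) = 16.299^1.546 ≈ 74.73 hPa.
P_c ≤ 1012 − 74.73 = 937.27, so the highest integer P_c is 937 hPa.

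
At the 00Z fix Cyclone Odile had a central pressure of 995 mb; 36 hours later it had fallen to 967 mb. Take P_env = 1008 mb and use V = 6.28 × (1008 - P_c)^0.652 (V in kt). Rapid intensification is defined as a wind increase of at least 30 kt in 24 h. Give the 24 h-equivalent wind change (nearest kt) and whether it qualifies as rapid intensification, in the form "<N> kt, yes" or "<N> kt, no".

V₁: ΔP = 13, V ≈ 6.28 × 13^0.652 ≈ 33.44 kt.
V₂: ΔP = 41, V ≈ 6.28 × 41^0.652 ≈ 70.71 kt.
ΔV over 36 h = 37.27 kt → 24 h equivalent = 37.27 × 24/36 ≈ 24.85 kt.
25 kt < 30 kt ⇒ not rapid intensification.

25 kt, no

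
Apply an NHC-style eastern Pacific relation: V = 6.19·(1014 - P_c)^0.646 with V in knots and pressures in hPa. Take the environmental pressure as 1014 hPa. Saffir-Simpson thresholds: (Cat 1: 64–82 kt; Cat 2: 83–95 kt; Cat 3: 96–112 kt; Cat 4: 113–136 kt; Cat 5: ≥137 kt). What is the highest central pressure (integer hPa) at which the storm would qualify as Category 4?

924 hPa

Category 4 begins at V = 113 kt.
Required ΔP = (113/6.19)^(1/0.646) = 18.255^1.548 ≈ 89.66 hPa.
P_c ≤ 1014 − 89.66 = 924.34, so the highest integer P_c is 924 hPa.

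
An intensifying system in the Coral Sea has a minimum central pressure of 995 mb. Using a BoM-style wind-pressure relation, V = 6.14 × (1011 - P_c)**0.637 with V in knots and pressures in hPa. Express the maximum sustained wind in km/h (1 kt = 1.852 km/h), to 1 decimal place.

66.5 km/h

ΔP = 1011 − 995 = 16 mb.
V ≈ 6.14 × 16^0.637 = 6.14 × 5.848 ≈ 35.908 kt.
35.908 × 1.852 ≈ 66.50 km/h → 66.5 km/h.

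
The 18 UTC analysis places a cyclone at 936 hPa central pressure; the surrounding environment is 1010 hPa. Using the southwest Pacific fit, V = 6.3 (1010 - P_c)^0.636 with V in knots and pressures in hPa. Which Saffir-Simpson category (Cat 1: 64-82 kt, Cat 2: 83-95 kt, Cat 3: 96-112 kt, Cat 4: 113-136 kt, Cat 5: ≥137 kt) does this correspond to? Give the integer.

3

ΔP = 1010 − 936 = 74 hPa.
V ≈ 6.3 × 74^0.636 = 6.3 × 15.45 ≈ 97 kt.
97 kt falls in the Category 3 band.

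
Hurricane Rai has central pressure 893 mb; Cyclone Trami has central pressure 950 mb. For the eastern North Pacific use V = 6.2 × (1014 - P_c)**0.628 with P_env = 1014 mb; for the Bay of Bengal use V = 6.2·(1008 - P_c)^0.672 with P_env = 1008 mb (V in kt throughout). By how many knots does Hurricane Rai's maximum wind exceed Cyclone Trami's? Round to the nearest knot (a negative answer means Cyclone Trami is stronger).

Hurricane Rai: ΔP = 121; V ≈ 6.2 × 121^0.628 ≈ 126.00 kt.
Cyclone Trami: ΔP = 58; V ≈ 6.2 × 58^0.672 ≈ 94.93 kt.
Difference ≈ 126.00 − 94.93 = 31.07 → 31 kt.

31 kt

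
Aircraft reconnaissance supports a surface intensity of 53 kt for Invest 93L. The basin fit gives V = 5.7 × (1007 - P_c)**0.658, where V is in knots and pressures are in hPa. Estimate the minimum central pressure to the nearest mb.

ΔP = (V / 5.7)^(1/0.658) = (53/5.7)^1.520.
53/5.7 = 9.298; 9.298^1.520 ≈ 29.63 mb.
P_c = 1007 − 29.63 = 977.37 ≈ 977 mb.

977 mb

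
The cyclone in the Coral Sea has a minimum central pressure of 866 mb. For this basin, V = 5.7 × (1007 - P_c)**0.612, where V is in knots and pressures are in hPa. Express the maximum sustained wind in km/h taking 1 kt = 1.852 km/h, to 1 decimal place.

ΔP = 1007 − 866 = 141 mb.
V ≈ 5.7 × 141^0.612 = 5.7 × 20.669 ≈ 117.814 kt.
117.814 × 1.852 ≈ 218.19 km/h → 218.2 km/h.

218.2 km/h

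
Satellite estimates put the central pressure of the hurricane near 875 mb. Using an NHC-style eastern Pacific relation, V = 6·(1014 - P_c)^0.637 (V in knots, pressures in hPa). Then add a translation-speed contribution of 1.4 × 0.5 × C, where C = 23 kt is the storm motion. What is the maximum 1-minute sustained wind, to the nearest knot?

ΔP = 1014 − 875 = 139 mb.
139^0.637 ≈ 23.179.
V ≈ 6 × 23.179 ≈ 139.1 kt.
Translation term: 1.4 × 0.5 × 23 = 16.1 kt.
Corrected V ≈ 155.2 kt → 155 kt.

155 kt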